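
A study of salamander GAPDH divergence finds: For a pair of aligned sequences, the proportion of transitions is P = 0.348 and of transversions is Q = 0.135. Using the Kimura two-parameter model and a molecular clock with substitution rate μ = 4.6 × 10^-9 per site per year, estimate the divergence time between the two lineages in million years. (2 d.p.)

105.17

Under the Kimura two-parameter model, d = −½ ln(1 − 2P − Q) − ¼ ln(1 − 2Q).
1 − 2P − Q = 0.169, giving −½ ln(0.169) = 0.888928.
1 − 2Q = 0.73, giving −¼ ln(0.73) = 0.078678.
d = 0.888928 + 0.078678 = 0.967606.
Under a molecular clock d = 2μt, so t = d/(2μ) = 0.967606 / (2 × 4.6 × 10^-9) = 105.17 million years.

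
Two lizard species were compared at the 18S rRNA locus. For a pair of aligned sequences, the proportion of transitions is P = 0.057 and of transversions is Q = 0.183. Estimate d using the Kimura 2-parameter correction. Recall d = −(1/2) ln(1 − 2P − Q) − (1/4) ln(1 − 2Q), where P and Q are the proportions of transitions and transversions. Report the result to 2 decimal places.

0.29

Under the Kimura two-parameter model, d = −½ ln(1 − 2P − Q) − ¼ ln(1 − 2Q).
1 − 2P − Q = 0.703, giving −½ ln(0.703) = 0.176199.
1 − 2Q = 0.634, giving −¼ ln(0.634) = 0.113927.
d = 0.176199 + 0.113927 = 0.290126.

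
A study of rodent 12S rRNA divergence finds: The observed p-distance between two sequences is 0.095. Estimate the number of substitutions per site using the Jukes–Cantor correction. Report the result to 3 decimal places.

0.102

d = −(3/4) ln(1 − 4p/3) = −0.75 ln(1 − 0.126667) = −0.75 ln(0.873333)
  = −0.75 × (-0.135438) = 0.101579 substitutions/site.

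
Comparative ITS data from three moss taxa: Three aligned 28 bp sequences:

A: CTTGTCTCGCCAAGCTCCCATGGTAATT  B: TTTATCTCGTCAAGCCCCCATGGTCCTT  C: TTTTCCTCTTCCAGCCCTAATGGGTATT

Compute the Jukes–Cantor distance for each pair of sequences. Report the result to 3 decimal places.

d(A,B) = 0.252, d(A,C) = 0.556, d(B,C) = 0.420

A–B: 6/28 sites differ → p ≈ 0.214286, d = −0.75 ln(1 − 0.285715) = 0.252355 ≈ 0.252.
A–C: 11/28 sites differ → p ≈ 0.392857, d = −0.75 ln(1 − 0.523809) = 0.556452 ≈ 0.556.
B–C: 9/28 sites differ → p ≈ 0.321429, d = −0.75 ln(1 − 0.428572) = 0.419713 ≈ 0.420.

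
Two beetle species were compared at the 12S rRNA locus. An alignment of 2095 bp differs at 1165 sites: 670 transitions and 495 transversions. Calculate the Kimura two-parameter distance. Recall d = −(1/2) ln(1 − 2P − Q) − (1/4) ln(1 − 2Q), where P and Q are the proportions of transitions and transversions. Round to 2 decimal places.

1.20

P = 670/2095 ≈ 0.319809 and Q = 495/2095 ≈ 0.236277.
Under the Kimura two-parameter model, d = −½ ln(1 − 2P − Q) − ¼ ln(1 − 2Q).
1 − 2P − Q = 0.124105, giving −½ ln(0.124105) = 1.043314.
1 − 2Q = 0.527446, giving −¼ ln(0.527446) = 0.159927.
d = 1.043314 + 0.159927 = 1.203241.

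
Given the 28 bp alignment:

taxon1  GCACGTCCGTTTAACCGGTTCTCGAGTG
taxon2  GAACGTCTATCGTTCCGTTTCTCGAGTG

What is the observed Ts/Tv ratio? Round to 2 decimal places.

0.60

Transitions are A↔G and C↔T; transversions are all other mismatches.
Transitions: 3. Transversions: 5.
R = 3/5 = 0.60.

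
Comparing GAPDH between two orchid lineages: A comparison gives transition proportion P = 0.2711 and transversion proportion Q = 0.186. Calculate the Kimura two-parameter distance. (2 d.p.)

Under the Kimura two-parameter model, d = −½ ln(1 − 2P − Q) − ¼ ln(1 − 2Q).
1 − 2P − Q = 0.2718, giving −½ ln(0.2718) = 0.651344.
1 − 2Q = 0.628, giving −¼ ln(0.628) = 0.116304.
d = 0.651344 + 0.116304 = 0.767648.

0.77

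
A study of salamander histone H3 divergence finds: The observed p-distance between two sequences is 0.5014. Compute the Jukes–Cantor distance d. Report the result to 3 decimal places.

d = −(3/4) ln(1 − 4p/3) = −0.75 ln(1 − 0.668533) = −0.75 ln(0.331467)
  = −0.75 × (-1.104227) = 0.828170 substitutions/site.

0.828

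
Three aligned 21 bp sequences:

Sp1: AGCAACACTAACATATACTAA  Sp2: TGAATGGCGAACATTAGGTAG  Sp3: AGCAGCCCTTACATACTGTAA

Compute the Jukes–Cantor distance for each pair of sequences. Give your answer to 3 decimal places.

Sp1–Sp2: 11/21 sites differ → p ≈ 0.52381, d = −0.75 ln(1 − 0.698413) = 0.899023 ≈ 0.899.
Sp1–Sp3: 6/21 sites differ → p ≈ 0.285714, d = −0.75 ln(1 − 0.380952) = 0.359679 ≈ 0.360.
Sp2–Sp3: 11/21 sites differ → p ≈ 0.52381, d = −0.75 ln(1 − 0.698413) = 0.899023 ≈ 0.899.

d(Sp1,Sp2) = 0.899, d(Sp1,Sp3) = 0.360, d(Sp2,Sp3) = 0.899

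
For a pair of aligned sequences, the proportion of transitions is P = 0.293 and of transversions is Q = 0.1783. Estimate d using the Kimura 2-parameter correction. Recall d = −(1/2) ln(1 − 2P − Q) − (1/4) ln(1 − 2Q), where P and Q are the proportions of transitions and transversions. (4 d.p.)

Under the Kimura two-parameter model, d = −½ ln(1 − 2P − Q) − ¼ ln(1 − 2Q).
1 − 2P − Q = 0.2357, giving −½ ln(0.2357) = 0.722598.
1 − 2Q = 0.6434, giving −¼ ln(0.6434) = 0.110247.
d = 0.722598 + 0.110247 = 0.832845.

0.8328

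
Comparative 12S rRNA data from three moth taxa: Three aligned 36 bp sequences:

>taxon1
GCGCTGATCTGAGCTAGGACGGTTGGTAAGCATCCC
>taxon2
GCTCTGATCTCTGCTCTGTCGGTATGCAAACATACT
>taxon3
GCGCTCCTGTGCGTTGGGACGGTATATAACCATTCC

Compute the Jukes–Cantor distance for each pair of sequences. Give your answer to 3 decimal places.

taxon1–taxon2: 12/36 sites differ → p ≈ 0.333333, d = −0.75 ln(1 − 0.444444) = 0.440839 ≈ 0.441.
taxon1–taxon3: 11/36 sites differ → p ≈ 0.305556, d = −0.75 ln(1 − 0.407408) = 0.392437 ≈ 0.392.
taxon2–taxon3: 15/36 sites differ → p ≈ 0.416667, d = −0.75 ln(1 − 0.555556) = 0.608198 ≈ 0.608.

d(taxon1,taxon2) = 0.441, d(taxon1,taxon3) = 0.392, d(taxon2,taxon3) = 0.608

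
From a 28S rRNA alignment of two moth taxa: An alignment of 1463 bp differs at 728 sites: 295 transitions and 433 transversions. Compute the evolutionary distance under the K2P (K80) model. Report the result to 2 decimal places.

P = 295/1463 ≈ 0.20164 and Q = 433/1463 ≈ 0.295967.
Under the Kimura two-parameter model, d = −½ ln(1 − 2P − Q) − ¼ ln(1 − 2Q).
1 − 2P − Q = 0.300753, giving −½ ln(0.300753) = 0.600733.
1 − 2Q = 0.408066, giving −¼ ln(0.408066) = 0.224082.
d = 0.600733 + 0.224082 = 0.824815.

0.82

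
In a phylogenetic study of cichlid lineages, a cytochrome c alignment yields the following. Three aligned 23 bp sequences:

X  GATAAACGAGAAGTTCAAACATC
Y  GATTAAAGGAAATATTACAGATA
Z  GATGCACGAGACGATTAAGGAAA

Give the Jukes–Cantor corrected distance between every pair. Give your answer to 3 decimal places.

X–Y: 10/23 sites differ → p ≈ 0.434783, d = −0.75 ln(1 − 0.579711) = 0.650110 ≈ 0.650.
X–Z: 9/23 sites differ → p ≈ 0.391304, d = −0.75 ln(1 − 0.521739) = 0.553199 ≈ 0.553.
Y–Z: 10/23 sites differ → p ≈ 0.434783, d = −0.75 ln(1 − 0.579711) = 0.650110 ≈ 0.650.

d(X,Y) = 0.650, d(X,Z) = 0.553, d(Y,Z) = 0.650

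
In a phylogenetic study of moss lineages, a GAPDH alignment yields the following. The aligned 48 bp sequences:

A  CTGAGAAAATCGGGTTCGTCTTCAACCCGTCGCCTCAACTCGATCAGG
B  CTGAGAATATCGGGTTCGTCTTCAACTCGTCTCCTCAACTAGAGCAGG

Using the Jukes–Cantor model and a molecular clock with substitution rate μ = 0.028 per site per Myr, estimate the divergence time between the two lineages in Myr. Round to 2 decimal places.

2.00

The sequences differ at 5 of 48 sites (8, 27, 32, 41, 44), so p = 5/48 ≈ 0.104167.
d = −(3/4) ln(1 − 4p/3) = −0.75 ln(1 − 0.138889) = −0.75 ln(0.861111)
  = −0.75 × (-0.149532) = 0.112149 substitutions/site.
Under a molecular clock d = 2μt, so t = d/(2μ) = 0.112149 / (2 × 0.028) = 2.00 Myr.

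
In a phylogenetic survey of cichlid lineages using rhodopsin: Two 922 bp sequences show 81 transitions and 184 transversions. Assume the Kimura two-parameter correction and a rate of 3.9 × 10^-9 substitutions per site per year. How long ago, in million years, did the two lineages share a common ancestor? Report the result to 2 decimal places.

46.48

P = 81/922 ≈ 0.087852 and Q = 184/922 ≈ 0.199566.
Under the Kimura two-parameter model, d = −½ ln(1 − 2P − Q) − ¼ ln(1 − 2Q).
1 − 2P − Q = 0.62473, giving −½ ln(0.62473) = 0.235218.
1 − 2Q = 0.600868, giving −¼ ln(0.600868) = 0.127345.
d = 0.235218 + 0.127345 = 0.362563.
Under a molecular clock d = 2μt, so t = d/(2μ) = 0.362563 / (2 × 3.9 × 10^-9) = 46.48 million years.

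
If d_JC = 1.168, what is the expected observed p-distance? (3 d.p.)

0.592

p = (3/4)(1 − e^(−4d/3)) = 0.75 × (1 − e^(-1.557333)) = 0.75 × (1 − 0.210697) = 0.591977.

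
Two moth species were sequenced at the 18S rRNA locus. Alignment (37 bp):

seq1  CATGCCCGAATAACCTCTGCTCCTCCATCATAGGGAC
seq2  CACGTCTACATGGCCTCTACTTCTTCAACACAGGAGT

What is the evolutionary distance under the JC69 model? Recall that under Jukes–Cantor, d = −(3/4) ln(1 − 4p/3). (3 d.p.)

The sequences differ at 15 of 37 sites, so p = 15/37 ≈ 0.405405.
d = −(3/4) ln(1 − 4p/3) = −0.75 ln(1 − 0.54054) = −0.75 ln(0.45946)
  = −0.75 × (-0.777703) = 0.583277 substitutions/site.

0.583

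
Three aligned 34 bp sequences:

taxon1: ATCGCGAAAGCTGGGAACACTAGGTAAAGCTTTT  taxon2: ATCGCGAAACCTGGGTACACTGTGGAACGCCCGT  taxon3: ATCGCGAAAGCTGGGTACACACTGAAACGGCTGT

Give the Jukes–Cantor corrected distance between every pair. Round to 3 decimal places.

d(taxon1,taxon2) = 0.326, d(taxon1,taxon3) = 0.326, d(taxon2,taxon3) = 0.201

taxon1–taxon2: 9/34 sites differ → p ≈ 0.264706, d = −0.75 ln(1 − 0.352941) = 0.326488 ≈ 0.326.
taxon1–taxon3: 9/34 sites differ → p ≈ 0.264706, d = −0.75 ln(1 − 0.352941) = 0.326488 ≈ 0.326.
taxon2–taxon3: 6/34 sites differ → p ≈ 0.176471, d = −0.75 ln(1 − 0.235295) = 0.201199 ≈ 0.201.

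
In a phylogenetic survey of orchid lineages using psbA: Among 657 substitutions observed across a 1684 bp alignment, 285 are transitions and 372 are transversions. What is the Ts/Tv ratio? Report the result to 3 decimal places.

0.766

R = 285/372 = 0.766129… ≈ 0.766 (to 3 d.p.).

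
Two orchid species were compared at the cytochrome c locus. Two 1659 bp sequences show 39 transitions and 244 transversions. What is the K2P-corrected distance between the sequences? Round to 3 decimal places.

0.195

P = 39/1659 ≈ 0.023508 and Q = 244/1659 ≈ 0.147077.
Under the Kimura two-parameter model, d = −½ ln(1 − 2P − Q) − ¼ ln(1 − 2Q).
1 − 2P − Q = 0.805907, giving −½ ln(0.805907) = 0.107893.
1 − 2Q = 0.705846, giving −¼ ln(0.705846) = 0.087090.
d = 0.107893 + 0.087090 = 0.194983.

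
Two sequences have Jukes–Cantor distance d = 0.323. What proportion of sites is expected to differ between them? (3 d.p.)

0.262

p = (3/4)(1 − e^(−4d/3)) = 0.75 × (1 − e^(-0.430667)) = 0.75 × (1 − 0.650075) = 0.262444.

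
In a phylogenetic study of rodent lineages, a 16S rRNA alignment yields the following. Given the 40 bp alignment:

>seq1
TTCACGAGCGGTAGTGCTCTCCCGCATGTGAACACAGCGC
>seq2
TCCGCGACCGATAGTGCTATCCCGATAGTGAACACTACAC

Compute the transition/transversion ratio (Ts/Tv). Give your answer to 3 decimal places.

0.833

Transitions are A↔G and C↔T; transversions are all other mismatches.
Transitions: 5. Transversions: 6.
R = 5/6 = 0.833333… ≈ 0.833 (to 3 d.p.).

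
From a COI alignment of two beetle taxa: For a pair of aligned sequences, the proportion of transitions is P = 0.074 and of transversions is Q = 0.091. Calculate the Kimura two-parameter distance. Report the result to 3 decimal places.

0.187

Under the Kimura two-parameter model, d = −½ ln(1 − 2P − Q) − ¼ ln(1 − 2Q).
1 − 2P − Q = 0.761, giving −½ ln(0.761) = 0.136561.
1 − 2Q = 0.818, giving −¼ ln(0.818) = 0.050223.
d = 0.136561 + 0.050223 = 0.186784.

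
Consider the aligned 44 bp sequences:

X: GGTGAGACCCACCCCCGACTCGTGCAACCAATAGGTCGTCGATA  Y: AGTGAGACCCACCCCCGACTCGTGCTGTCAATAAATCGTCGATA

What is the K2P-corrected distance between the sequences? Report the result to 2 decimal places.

Of 44 sites, 5 differences are transitions and 1 are transversions, so P = 5/44 ≈ 0.113636 and Q = 1/44 ≈ 0.022727.
Under the Kimura two-parameter model, d = −½ ln(1 − 2P − Q) − ¼ ln(1 − 2Q).
1 − 2P − Q = 0.750001, giving −½ ln(0.750001) = 0.143840.
1 − 2Q = 0.954546, giving −¼ ln(0.954546) = 0.011630.
d = 0.143840 + 0.011630 = 0.155470.

0.16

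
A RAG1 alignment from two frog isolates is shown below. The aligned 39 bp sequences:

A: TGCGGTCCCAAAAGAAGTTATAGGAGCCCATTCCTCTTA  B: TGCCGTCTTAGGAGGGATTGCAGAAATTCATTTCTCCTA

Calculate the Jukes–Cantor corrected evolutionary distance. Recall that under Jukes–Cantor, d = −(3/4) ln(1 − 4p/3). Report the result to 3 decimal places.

The sequences differ at 16 of 39 sites, so p = 16/39 ≈ 0.410256.
d = −(3/4) ln(1 − 4p/3) = −0.75 ln(1 − 0.547008) = −0.75 ln(0.452992)
  = −0.75 × (-0.791881) = 0.593911 substitutions/site.

0.594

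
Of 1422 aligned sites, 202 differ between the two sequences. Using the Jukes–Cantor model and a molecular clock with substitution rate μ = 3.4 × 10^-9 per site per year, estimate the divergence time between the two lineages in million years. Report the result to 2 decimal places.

23.16

p = 202/1422 ≈ 0.142053.
d = −(3/4) ln(1 − 4p/3) = −0.75 ln(1 − 0.189404) = −0.75 ln(0.810596)
  = −0.75 × (-0.209985) = 0.157489 substitutions/site.
Under a molecular clock d = 2μt, so t = d/(2μ) = 0.157489 / (2 × 3.4 × 10^-9) = 23.16 million years.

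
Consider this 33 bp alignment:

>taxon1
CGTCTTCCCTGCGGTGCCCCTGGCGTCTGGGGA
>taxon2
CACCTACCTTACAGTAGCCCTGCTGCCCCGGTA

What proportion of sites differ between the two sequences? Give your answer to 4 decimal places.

The sequences differ at 14 of 33 positions.
p = 14/33 = 0.424242… ≈ 0.4242 (to 4 d.p.).

0.4242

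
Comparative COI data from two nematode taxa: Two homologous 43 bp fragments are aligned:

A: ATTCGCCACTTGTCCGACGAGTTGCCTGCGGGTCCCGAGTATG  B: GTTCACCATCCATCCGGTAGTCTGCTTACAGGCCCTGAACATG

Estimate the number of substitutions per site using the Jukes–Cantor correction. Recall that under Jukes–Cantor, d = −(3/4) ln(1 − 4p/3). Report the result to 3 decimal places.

The sequences differ at 19 of 43 sites, so p = 19/43 ≈ 0.44186.
d = −(3/4) ln(1 − 4p/3) = −0.75 ln(1 − 0.589147) = −0.75 ln(0.410853)
  = −0.75 × (-0.889520) = 0.667140 substitutions/site.

0.667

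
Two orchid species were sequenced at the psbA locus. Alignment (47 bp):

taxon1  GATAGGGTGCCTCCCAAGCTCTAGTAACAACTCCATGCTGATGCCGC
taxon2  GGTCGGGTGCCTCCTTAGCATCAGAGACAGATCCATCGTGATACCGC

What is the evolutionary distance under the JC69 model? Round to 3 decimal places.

The sequences differ at 14 of 47 sites, so p = 14/47 ≈ 0.297872.
d = −(3/4) ln(1 − 4p/3) = −0.75 ln(1 − 0.397163) = −0.75 ln(0.602837)
  = −0.75 × (-0.506108) = 0.379581 substitutions/site.

0.380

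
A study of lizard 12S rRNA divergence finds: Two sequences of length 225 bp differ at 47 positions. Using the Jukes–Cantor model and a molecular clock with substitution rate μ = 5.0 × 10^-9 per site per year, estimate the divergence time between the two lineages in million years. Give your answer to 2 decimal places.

24.48

p = 47/225 ≈ 0.208889.
d = −(3/4) ln(1 − 4p/3) = −0.75 ln(1 − 0.278519) = −0.75 ln(0.721481)
  = −0.75 × (-0.326449) = 0.244837 substitutions/site.
Under a molecular clock d = 2μt, so t = d/(2μ) = 0.244837 / (2 × 5.0 × 10^-9) = 24.48 million years.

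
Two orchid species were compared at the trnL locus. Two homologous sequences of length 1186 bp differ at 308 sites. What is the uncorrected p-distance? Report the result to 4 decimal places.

p = 308/1186 = 0.259696… ≈ 0.2597 (to 4 d.p.).

0.2597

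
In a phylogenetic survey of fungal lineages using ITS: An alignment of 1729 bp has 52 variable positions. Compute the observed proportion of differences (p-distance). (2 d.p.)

0.03

p = 52/1729 = 0.030075… ≈ 0.03 (to 2 d.p.).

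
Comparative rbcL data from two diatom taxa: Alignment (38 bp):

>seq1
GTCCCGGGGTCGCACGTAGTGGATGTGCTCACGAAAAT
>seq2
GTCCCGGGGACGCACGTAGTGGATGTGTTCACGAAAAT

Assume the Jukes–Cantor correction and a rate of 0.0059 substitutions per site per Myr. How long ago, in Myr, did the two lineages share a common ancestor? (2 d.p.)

4.62

The sequences differ at 2 of 38 sites (10, 28), so p = 2/38 ≈ 0.052632.
d = −(3/4) ln(1 − 4p/3) = −0.75 ln(1 − 0.070176) = −0.75 ln(0.929824)
  = −0.75 × (-0.072760) = 0.054570 substitutions/site.
Under a molecular clock d = 2μt, so t = d/(2μ) = 0.054570 / (2 × 0.0059) = 4.62 Myr.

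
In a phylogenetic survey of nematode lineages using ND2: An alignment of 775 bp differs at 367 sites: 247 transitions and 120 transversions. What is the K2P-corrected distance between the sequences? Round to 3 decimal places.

0.878

P = 247/775 ≈ 0.31871 and Q = 120/775 ≈ 0.154839.
Under the Kimura two-parameter model, d = −½ ln(1 − 2P − Q) − ¼ ln(1 − 2Q).
1 − 2P − Q = 0.207741, giving −½ ln(0.207741) = 0.785732.
1 − 2Q = 0.690322, giving −¼ ln(0.690322) = 0.092649.
d = 0.785732 + 0.092649 = 0.878381.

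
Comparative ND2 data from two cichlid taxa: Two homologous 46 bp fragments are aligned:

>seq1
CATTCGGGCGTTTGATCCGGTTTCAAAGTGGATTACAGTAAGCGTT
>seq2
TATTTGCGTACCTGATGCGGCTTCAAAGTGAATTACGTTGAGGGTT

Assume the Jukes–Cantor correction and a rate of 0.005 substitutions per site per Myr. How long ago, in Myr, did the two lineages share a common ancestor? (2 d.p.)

The sequences differ at 14 of 46 sites, so p = 14/46 ≈ 0.304348.
d = −(3/4) ln(1 − 4p/3) = −0.75 ln(1 − 0.405797) = −0.75 ln(0.594203)
  = −0.75 × (-0.520534) = 0.390401 substitutions/site.
Under a molecular clock d = 2μt, so t = d/(2μ) = 0.390401 / (2 × 0.005) = 39.04 Myr.

39.04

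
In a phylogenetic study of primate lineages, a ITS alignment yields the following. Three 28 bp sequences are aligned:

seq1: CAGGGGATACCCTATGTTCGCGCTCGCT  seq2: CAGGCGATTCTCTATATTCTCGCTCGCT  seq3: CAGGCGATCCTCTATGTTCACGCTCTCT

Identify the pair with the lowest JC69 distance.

seq2 and seq3

seq1–seq2: 5/28 differ, p = 0.179, d = 0.204.
seq1–seq3: 5/28 differ, p = 0.179, d = 0.204.
seq2–seq3: 4/28 differ, p = 0.143, d = 0.158.
The smallest distance is between seq2 and seq3.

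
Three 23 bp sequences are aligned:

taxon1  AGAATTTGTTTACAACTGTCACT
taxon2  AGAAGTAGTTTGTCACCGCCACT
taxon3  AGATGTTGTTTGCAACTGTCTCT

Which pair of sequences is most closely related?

taxon1–taxon2: 7/23 differ, p = 0.304, d = 0.390.
taxon1–taxon3: 4/23 differ, p = 0.174, d = 0.198.
taxon2–taxon3: 7/23 differ, p = 0.304, d = 0.390.
The smallest distance is between taxon1 and taxon3.

taxon1 and taxon3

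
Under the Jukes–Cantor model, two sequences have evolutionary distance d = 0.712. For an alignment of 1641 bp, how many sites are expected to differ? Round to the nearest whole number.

Invert JC69: p = (3/4)(1 − e^(−4d/3)) = 0.75 × (1 − e^(-0.949333)) = 0.75 × (1 − 0.386999) = 0.459751.
Expected differing sites = pL ≈ 0.459751 × 1641 = 754.451391 ≈ 754.

754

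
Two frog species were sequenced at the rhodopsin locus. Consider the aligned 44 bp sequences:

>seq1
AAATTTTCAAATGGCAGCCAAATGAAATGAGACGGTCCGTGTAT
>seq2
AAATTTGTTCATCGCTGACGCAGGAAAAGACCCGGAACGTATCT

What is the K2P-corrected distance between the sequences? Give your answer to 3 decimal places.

Of 44 sites, 3 differences are transitions and 14 are transversions, so P = 3/44 ≈ 0.068182 and Q = 14/44 ≈ 0.318182.
Under the Kimura two-parameter model, d = −½ ln(1 − 2P − Q) − ¼ ln(1 − 2Q).
1 − 2P − Q = 0.545454, giving −½ ln(0.545454) = 0.303068.
1 − 2Q = 0.363636, giving −¼ ln(0.363636) = 0.252900.
d = 0.303068 + 0.252900 = 0.555968.

0.556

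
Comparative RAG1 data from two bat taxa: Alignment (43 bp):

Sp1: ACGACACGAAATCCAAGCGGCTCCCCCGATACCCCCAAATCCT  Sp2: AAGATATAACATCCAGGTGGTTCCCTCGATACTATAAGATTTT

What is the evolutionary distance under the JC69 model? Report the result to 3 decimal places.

0.514

The sequences differ at 16 of 43 sites, so p = 16/43 ≈ 0.372093.
d = −(3/4) ln(1 − 4p/3) = −0.75 ln(1 − 0.496124) = −0.75 ln(0.503876)
  = −0.75 × (-0.685425) = 0.514069 substitutions/site.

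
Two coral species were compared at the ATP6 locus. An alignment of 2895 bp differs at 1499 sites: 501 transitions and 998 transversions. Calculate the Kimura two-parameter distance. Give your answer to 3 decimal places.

0.879

P = 501/2895 ≈ 0.173057 and Q = 998/2895 ≈ 0.344732.
Under the Kimura two-parameter model, d = −½ ln(1 − 2P − Q) − ¼ ln(1 − 2Q).
1 − 2P − Q = 0.309154, giving −½ ln(0.309154) = 0.586958.
1 − 2Q = 0.310536, giving −¼ ln(0.310536) = 0.292364.
d = 0.586958 + 0.292364 = 0.879322.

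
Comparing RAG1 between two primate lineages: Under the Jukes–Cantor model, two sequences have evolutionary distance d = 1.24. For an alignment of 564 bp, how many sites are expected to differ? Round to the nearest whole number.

Invert JC69: p = (3/4)(1 − e^(−4d/3)) = 0.75 × (1 − e^(-1.653333)) = 0.75 × (1 − 0.191411) = 0.606442.
Expected differing sites = pL ≈ 0.606442 × 564 = 342.033288 ≈ 342.

342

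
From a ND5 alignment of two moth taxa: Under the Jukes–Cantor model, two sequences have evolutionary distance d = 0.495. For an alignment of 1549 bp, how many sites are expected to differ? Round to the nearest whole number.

561

Invert JC69: p = (3/4)(1 − e^(−4d/3)) = 0.75 × (1 − e^(-0.66)) = 0.75 × (1 − 0.516851) = 0.362362.
Expected differing sites = pL ≈ 0.362362 × 1549 = 561.298738 ≈ 561.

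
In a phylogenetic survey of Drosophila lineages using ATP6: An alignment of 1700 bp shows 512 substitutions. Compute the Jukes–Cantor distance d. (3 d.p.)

0.385

p = 512/1700 ≈ 0.301176.
d = −(3/4) ln(1 − 4p/3) = −0.75 ln(1 − 0.401568) = −0.75 ln(0.598432)
  = −0.75 × (-0.513442) = 0.385082 substitutions/site.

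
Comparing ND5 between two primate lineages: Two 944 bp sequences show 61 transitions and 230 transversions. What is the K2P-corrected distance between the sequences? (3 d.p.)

0.400

P = 61/944 ≈ 0.064619 and Q = 230/944 ≈ 0.243644.
Under the Kimura two-parameter model, d = −½ ln(1 − 2P − Q) − ¼ ln(1 − 2Q).
1 − 2P − Q = 0.627118, giving −½ ln(0.627118) = 0.233310.
1 − 2Q = 0.512712, giving −¼ ln(0.512712) = 0.167010.
d = 0.233310 + 0.167010 = 0.400320.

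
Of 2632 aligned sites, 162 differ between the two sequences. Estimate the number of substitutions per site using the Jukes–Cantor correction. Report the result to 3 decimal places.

p = 162/2632 ≈ 0.06155.
d = −(3/4) ln(1 − 4p/3) = −0.75 ln(1 − 0.082067) = −0.75 ln(0.917933)
  = −0.75 × (-0.085631) = 0.064223 substitutions/site.

0.064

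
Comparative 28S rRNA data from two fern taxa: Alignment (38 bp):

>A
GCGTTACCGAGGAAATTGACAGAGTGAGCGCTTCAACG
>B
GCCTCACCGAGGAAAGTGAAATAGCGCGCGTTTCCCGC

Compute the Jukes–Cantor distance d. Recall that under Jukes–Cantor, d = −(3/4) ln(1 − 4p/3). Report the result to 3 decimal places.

0.410

The sequences differ at 12 of 38 sites, so p = 12/38 ≈ 0.315789.
d = −(3/4) ln(1 − 4p/3) = −0.75 ln(1 − 0.421052) = −0.75 ln(0.578948)
  = −0.75 × (-0.546543) = 0.409907 substitutions/site.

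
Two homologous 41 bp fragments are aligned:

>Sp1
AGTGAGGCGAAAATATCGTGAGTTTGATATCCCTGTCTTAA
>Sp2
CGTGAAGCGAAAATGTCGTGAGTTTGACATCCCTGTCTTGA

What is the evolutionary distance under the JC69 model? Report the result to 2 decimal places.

0.13

The sequences differ at 5 of 41 sites (1, 6, 15, 28, 40), so p = 5/41 ≈ 0.121951.
d = −(3/4) ln(1 − 4p/3) = −0.75 ln(1 − 0.162601) = −0.75 ln(0.837399)
  = −0.75 × (-0.177455) = 0.133091 substitutions/site.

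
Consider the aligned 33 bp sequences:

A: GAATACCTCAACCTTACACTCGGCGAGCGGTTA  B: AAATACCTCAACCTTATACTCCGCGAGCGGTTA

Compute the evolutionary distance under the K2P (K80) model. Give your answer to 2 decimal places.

Of 33 sites, 2 differences are transitions and 1 are transversions, so P = 2/33 ≈ 0.060606 and Q = 1/33 ≈ 0.030303.
Under the Kimura two-parameter model, d = −½ ln(1 − 2P − Q) − ¼ ln(1 − 2Q).
1 − 2P − Q = 0.848485, giving −½ ln(0.848485) = 0.082151.
1 − 2Q = 0.939394, giving −¼ ln(0.939394) = 0.015630.
d = 0.082151 + 0.015630 = 0.097781.

0.10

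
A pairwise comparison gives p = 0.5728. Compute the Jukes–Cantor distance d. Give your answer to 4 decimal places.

d = −(3/4) ln(1 − 4p/3) = −0.75 ln(1 − 0.763733) = −0.75 ln(0.236267)
  = −0.75 × (-1.442793) = 1.082095 substitutions/site.

1.0821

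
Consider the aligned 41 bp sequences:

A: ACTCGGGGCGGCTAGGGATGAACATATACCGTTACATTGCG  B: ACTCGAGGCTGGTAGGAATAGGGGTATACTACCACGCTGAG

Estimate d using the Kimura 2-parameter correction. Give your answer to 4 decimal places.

0.6286

Of 41 sites, 12 differences are transitions and 4 are transversions, so P = 12/41 ≈ 0.292683 and Q = 4/41 ≈ 0.097561.
Under the Kimura two-parameter model, d = −½ ln(1 − 2P − Q) − ¼ ln(1 − 2Q).
1 − 2P − Q = 0.317073, giving −½ ln(0.317073) = 0.574312.
1 − 2Q = 0.804878, giving −¼ ln(0.804878) = 0.054266.
d = 0.574312 + 0.054266 = 0.628578.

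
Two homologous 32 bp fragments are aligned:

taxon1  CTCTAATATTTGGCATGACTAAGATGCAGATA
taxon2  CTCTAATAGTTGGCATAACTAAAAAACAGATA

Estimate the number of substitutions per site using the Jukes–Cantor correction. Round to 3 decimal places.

The sequences differ at 5 of 32 sites (9, 17, 23, 25, 26), so p = 5/32 = 0.15625.
d = −(3/4) ln(1 − 4p/3) = −0.75 ln(1 − 0.208333) = −0.75 ln(0.791667)
  = −0.75 × (-0.233614) = 0.175211 substitutions/site.

0.175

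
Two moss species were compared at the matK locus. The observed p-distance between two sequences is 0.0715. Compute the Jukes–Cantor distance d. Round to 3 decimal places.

d = −(3/4) ln(1 − 4p/3) = −0.75 ln(1 − 0.095333) = −0.75 ln(0.904667)
  = −0.75 × (-0.100188) = 0.075141 substitutions/site.

0.075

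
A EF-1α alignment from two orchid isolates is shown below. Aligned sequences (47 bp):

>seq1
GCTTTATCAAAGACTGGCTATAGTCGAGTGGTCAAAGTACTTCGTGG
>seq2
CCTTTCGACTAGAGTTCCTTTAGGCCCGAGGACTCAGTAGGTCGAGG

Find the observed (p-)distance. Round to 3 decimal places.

0.426

The sequences differ at 20 of 47 positions.
p = 20/47 = 0.425531… ≈ 0.426 (to 3 d.p.).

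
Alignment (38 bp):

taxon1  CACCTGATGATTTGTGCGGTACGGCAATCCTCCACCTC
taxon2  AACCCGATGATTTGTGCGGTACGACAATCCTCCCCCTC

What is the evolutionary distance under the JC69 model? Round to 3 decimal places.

The sequences differ at 4 of 38 sites (1, 5, 24, 34), so p = 4/38 ≈ 0.105263.
d = −(3/4) ln(1 − 4p/3) = −0.75 ln(1 − 0.140351) = −0.75 ln(0.859649)
  = −0.75 × (-0.151231) = 0.113423 substitutions/site.

0.113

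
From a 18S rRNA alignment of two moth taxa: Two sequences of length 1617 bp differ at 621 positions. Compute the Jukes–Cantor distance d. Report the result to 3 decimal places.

0.538

p = 621/1617 ≈ 0.384045.
d = −(3/4) ln(1 − 4p/3) = −0.75 ln(1 − 0.51206) = −0.75 ln(0.48794)
  = −0.75 × (-0.717563) = 0.538172 substitutions/site.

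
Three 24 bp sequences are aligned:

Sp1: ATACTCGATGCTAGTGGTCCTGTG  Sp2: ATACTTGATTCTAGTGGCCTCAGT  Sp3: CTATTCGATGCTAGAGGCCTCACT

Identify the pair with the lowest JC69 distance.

Sp1–Sp2: 8/24 differ, p = 0.333, d = 0.441.
Sp1–Sp3: 9/24 differ, p = 0.375, d = 0.520.
Sp2–Sp3: 6/24 differ, p = 0.250, d = 0.304.
The smallest distance is between Sp2 and Sp3.

Sp2 and Sp3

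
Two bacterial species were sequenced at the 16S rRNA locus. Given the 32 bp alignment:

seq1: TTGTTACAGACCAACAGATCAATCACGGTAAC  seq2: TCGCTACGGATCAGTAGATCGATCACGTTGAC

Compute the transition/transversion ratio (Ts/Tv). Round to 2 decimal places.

8.00

Transitions are A↔G and C↔T; transversions are all other mismatches.
Transitions: 8. Transversions: 1.
R = 8/1 = 8.00.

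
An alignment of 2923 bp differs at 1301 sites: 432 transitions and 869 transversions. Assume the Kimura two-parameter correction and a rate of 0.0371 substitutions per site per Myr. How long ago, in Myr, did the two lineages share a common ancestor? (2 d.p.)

9.10

P = 432/2923 ≈ 0.147793 and Q = 869/2923 ≈ 0.297297.
Under the Kimura two-parameter model, d = −½ ln(1 − 2P − Q) − ¼ ln(1 − 2Q).
1 − 2P − Q = 0.407117, giving −½ ln(0.407117) = 0.449327.
1 − 2Q = 0.405406, giving −¼ ln(0.405406) = 0.225717.
d = 0.449327 + 0.225717 = 0.675044.
Under a molecular clock d = 2μt, so t = d/(2μ) = 0.675044 / (2 × 0.0371) = 9.10 Myr.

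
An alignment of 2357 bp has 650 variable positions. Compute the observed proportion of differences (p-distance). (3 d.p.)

0.276

p = 650/2357 = 0.275774… ≈ 0.276 (to 3 d.p.).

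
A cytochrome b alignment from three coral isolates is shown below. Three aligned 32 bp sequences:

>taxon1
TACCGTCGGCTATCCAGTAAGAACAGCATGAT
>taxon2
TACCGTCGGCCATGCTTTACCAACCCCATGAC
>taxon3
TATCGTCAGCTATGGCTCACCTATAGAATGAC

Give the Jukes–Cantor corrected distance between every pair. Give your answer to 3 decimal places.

taxon1–taxon2: 9/32 sites differ → p = 0.28125, d = −0.75 ln(1 − 0.375) = 0.352503 ≈ 0.353.
taxon1–taxon3: 13/32 sites differ → p = 0.40625, d = −0.75 ln(1 − 0.541667) = 0.585119 ≈ 0.585.
taxon2–taxon3: 11/32 sites differ → p = 0.34375, d = −0.75 ln(1 − 0.458333) = 0.459828 ≈ 0.460.

d(taxon1,taxon2) = 0.353, d(taxon1,taxon3) = 0.585, d(taxon2,taxon3) = 0.460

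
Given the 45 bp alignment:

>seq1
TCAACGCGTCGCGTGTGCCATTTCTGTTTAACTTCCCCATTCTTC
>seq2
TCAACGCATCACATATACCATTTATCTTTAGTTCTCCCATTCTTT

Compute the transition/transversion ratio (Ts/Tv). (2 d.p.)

5.00

Transitions are A↔G and C↔T; transversions are all other mismatches.
Transitions: 10. Transversions: 2.
R = 10/2 = 5.00.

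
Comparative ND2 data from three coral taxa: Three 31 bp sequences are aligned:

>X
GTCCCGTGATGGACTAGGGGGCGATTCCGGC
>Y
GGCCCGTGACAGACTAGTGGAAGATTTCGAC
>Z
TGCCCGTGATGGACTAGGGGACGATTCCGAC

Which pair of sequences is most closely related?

X and Z

X–Y: 8/31 differ, p = 0.258, d = 0.316.
X–Z: 4/31 differ, p = 0.129, d = 0.142.
Y–Z: 6/31 differ, p = 0.194, d = 0.224.
The smallest distance is between X and Z.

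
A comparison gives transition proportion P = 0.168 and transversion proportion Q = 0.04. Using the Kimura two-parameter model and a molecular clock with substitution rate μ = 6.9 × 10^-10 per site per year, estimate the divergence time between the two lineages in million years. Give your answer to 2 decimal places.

185.98

Under the Kimura two-parameter model, d = −½ ln(1 − 2P − Q) − ¼ ln(1 − 2Q).
1 − 2P − Q = 0.624, giving −½ ln(0.624) = 0.235802.
1 − 2Q = 0.92, giving −¼ ln(0.92) = 0.020845.
d = 0.235802 + 0.020845 = 0.256647.
Under a molecular clock d = 2μt, so t = d/(2μ) = 0.256647 / (2 × 6.9 × 10^-10) = 185.98 million years.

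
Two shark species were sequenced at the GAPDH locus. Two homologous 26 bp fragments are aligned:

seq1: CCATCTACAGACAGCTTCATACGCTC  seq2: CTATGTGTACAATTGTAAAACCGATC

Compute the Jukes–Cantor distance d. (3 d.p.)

0.949

The sequences differ at 14 of 26 sites, so p = 14/26 ≈ 0.538462.
d = −(3/4) ln(1 − 4p/3) = −0.75 ln(1 − 0.717949) = −0.75 ln(0.282051)
  = −0.75 × (-1.265667) = 0.949250 substitutions/site.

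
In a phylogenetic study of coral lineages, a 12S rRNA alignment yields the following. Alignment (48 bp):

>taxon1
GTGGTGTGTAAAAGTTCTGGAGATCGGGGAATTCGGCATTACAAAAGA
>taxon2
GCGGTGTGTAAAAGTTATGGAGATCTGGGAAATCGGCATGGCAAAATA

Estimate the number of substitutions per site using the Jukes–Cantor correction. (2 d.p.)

The sequences differ at 7 of 48 sites (2, 17, 26, 32, 40, 41, 47), so p = 7/48 ≈ 0.145833.
d = −(3/4) ln(1 − 4p/3) = −0.75 ln(1 − 0.194444) = −0.75 ln(0.805556)
  = −0.75 × (-0.216223) = 0.162167 substitutions/site.

0.16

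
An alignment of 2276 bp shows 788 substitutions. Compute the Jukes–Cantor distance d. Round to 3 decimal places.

p = 788/2276 ≈ 0.346221.
d = −(3/4) ln(1 − 4p/3) = −0.75 ln(1 − 0.461628) = −0.75 ln(0.538372)
  = −0.75 × (-0.619206) = 0.464405 substitutions/site.

0.464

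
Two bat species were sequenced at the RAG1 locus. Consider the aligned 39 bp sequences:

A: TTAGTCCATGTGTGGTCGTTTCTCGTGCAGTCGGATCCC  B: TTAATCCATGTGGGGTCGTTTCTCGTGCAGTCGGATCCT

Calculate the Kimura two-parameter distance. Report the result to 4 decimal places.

0.0818

Of 39 sites, 2 differences are transitions and 1 are transversions, so P = 2/39 ≈ 0.051282 and Q = 1/39 ≈ 0.025641.
Under the Kimura two-parameter model, d = −½ ln(1 − 2P − Q) − ¼ ln(1 − 2Q).
1 − 2P − Q = 0.871795, giving −½ ln(0.871795) = 0.068600.
1 − 2Q = 0.948718, giving −¼ ln(0.948718) = 0.013161.
d = 0.068600 + 0.013161 = 0.081761.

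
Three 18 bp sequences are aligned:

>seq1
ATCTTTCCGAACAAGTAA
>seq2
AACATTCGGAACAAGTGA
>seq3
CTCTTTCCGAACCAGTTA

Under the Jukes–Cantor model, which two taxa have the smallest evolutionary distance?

seq1–seq2: 4/18 differ, p = 0.222, d = 0.264.
seq1–seq3: 3/18 differ, p = 0.167, d = 0.188.
seq2–seq3: 6/18 differ, p = 0.333, d = 0.441.
The smallest distance is between seq1 and seq3.

seq1 and seq3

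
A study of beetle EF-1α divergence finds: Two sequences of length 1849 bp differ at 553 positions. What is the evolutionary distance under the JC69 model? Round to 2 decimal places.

p = 553/1849 ≈ 0.299081.
d = −(3/4) ln(1 − 4p/3) = −0.75 ln(1 − 0.398775) = −0.75 ln(0.601225)
  = −0.75 × (-0.508786) = 0.381590 substitutions/site.

0.38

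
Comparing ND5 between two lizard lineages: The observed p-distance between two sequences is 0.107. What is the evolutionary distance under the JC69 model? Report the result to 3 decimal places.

d = −(3/4) ln(1 − 4p/3) = −0.75 ln(1 − 0.142667) = −0.75 ln(0.857333)
  = −0.75 × (-0.153929) = 0.115447 substitutions/site.

0.115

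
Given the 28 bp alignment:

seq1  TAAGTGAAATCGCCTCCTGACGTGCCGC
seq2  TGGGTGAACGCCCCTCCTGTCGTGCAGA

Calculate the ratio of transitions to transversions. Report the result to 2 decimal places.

Transitions are A↔G and C↔T; transversions are all other mismatches.
Transitions: 2. Transversions: 6.
R = 2/6 = 0.333333… ≈ 0.33 (to 2 d.p.).

0.33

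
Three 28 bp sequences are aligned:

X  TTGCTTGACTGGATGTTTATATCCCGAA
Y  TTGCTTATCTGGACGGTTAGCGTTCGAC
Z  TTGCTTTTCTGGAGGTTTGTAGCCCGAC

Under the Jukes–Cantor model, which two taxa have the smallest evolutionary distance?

X–Y: 10/28 differ, p = 0.357, d = 0.485.
X–Z: 6/28 differ, p = 0.214, d = 0.252.
Y–Z: 8/28 differ, p = 0.286, d = 0.360.
The smallest distance is between X and Z.

X and Z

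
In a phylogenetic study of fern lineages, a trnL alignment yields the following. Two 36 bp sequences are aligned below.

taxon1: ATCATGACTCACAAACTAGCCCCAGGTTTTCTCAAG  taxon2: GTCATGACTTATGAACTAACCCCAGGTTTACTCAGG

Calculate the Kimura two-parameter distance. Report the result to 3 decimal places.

Of 36 sites, 6 differences are transitions and 1 are transversions, so P = 6/36 ≈ 0.166667 and Q = 1/36 ≈ 0.027778.
Under the Kimura two-parameter model, d = −½ ln(1 − 2P − Q) − ¼ ln(1 − 2Q).
1 − 2P − Q = 0.638888, giving −½ ln(0.638888) = 0.224013.
1 − 2Q = 0.944444, giving −¼ ln(0.944444) = 0.014290.
d = 0.224013 + 0.014290 = 0.238303.

0.238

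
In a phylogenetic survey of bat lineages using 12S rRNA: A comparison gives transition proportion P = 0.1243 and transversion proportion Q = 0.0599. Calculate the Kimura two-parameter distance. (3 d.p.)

Under the Kimura two-parameter model, d = −½ ln(1 − 2P − Q) − ¼ ln(1 − 2Q).
1 − 2P − Q = 0.6915, giving −½ ln(0.6915) = 0.184446.
1 − 2Q = 0.8802, giving −¼ ln(0.8802) = 0.031902.
d = 0.184446 + 0.031902 = 0.216348.

0.216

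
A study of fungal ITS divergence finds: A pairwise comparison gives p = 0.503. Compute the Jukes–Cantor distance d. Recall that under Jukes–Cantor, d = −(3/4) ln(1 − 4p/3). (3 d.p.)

d = −(3/4) ln(1 − 4p/3) = −0.75 ln(1 − 0.670667) = −0.75 ln(0.329333)
  = −0.75 × (-1.110686) = 0.833015 substitutions/site.

0.833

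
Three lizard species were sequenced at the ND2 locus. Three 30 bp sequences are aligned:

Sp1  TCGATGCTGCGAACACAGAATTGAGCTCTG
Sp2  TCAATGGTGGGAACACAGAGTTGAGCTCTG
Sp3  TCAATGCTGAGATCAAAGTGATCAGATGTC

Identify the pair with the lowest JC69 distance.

Sp1–Sp2: 4/30 differ, p = 0.133, d = 0.147.
Sp1–Sp3: 11/30 differ, p = 0.367, d = 0.503.
Sp2–Sp3: 10/30 differ, p = 0.333, d = 0.441.
The smallest distance is between Sp1 and Sp2.

Sp1 and Sp2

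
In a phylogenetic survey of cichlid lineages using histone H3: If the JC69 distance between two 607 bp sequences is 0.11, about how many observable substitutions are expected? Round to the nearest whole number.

62

Invert JC69: p = (3/4)(1 − e^(−4d/3)) = 0.75 × (1 − e^(-0.146667)) = 0.75 × (1 − 0.863582) = 0.102314.
Expected differing sites = pL ≈ 0.102314 × 607 = 62.104598 ≈ 62.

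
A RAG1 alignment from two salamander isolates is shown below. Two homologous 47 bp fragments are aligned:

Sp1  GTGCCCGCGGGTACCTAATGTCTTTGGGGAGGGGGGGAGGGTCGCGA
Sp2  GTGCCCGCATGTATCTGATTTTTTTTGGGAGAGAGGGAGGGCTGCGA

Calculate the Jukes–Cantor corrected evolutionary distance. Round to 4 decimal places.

The sequences differ at 11 of 47 sites, so p = 11/47 ≈ 0.234043.
d = −(3/4) ln(1 − 4p/3) = −0.75 ln(1 − 0.312057) = −0.75 ln(0.687943)
  = −0.75 × (-0.374049) = 0.280537 substitutions/site.

0.2805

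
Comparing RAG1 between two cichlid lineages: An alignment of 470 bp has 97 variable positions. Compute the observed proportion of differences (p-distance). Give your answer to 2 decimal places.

0.21

p = 97/470 = 0.206382… ≈ 0.21 (to 2 d.p.).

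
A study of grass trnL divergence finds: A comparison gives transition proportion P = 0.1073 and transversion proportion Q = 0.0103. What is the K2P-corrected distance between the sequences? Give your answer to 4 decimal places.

0.1326

Under the Kimura two-parameter model, d = −½ ln(1 − 2P − Q) − ¼ ln(1 − 2Q).
1 − 2P − Q = 0.7751, giving −½ ln(0.7751) = 0.127382.
1 − 2Q = 0.9794, giving −¼ ln(0.9794) = 0.005204.
d = 0.127382 + 0.005204 = 0.132586.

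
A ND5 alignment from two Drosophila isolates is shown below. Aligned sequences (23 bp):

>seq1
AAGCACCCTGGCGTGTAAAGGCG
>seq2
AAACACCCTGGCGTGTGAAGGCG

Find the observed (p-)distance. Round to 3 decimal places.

The sequences differ at 2 of 23 positions (sites 3, 17).
p = 2/23 = 0.086956… ≈ 0.087 (to 3 d.p.).

0.087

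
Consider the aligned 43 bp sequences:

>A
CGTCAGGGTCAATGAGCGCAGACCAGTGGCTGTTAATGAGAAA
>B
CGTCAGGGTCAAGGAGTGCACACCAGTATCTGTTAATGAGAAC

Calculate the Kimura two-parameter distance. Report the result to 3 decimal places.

Of 43 sites, 2 differences are transitions and 4 are transversions, so P = 2/43 ≈ 0.046512 and Q = 4/43 ≈ 0.093023.
Under the Kimura two-parameter model, d = −½ ln(1 − 2P − Q) − ¼ ln(1 − 2Q).
1 − 2P − Q = 0.813953, giving −½ ln(0.813953) = 0.102926.
1 − 2Q = 0.813954, giving −¼ ln(0.813954) = 0.051463.
d = 0.102926 + 0.051463 = 0.154389.

0.154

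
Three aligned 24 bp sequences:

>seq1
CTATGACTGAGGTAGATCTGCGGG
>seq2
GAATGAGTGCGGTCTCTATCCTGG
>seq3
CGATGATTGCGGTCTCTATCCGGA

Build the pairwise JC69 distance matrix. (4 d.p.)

seq1–seq2: 10/24 sites differ → p ≈ 0.416667, d = −0.75 ln(1 − 0.555556) = 0.608198 ≈ 0.6082.
seq1–seq3: 9/24 sites differ → p = 0.375, d = −0.75 ln(1 − 0.5) = 0.519860 ≈ 0.5199.
seq2–seq3: 5/24 sites differ → p ≈ 0.208333, d = −0.75 ln(1 − 0.277777) = 0.244066 ≈ 0.2441.

d(seq1,seq2) = 0.6082, d(seq1,seq3) = 0.5199, d(seq2,seq3) = 0.2441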